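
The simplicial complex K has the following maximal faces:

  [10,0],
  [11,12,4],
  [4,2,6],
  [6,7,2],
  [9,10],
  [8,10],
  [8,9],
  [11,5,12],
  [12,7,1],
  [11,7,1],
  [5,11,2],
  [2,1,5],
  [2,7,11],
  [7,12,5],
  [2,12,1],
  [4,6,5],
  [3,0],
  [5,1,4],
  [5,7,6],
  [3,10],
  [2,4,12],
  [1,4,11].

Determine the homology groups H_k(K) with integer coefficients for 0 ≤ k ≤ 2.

H_0 = Z^2,  H_1 = Z^4,  H_2 = Z.

K has 13 vertices, 30 edges, 16 triangles.
rank ∂_0 = 0, rank ∂_1 = 11 ⇒ b_0 = 13 − 0 − 11 = 2; all invariant factors of ∂_1 are 1 so no torsion. So H_0 = Z^2.
rank ∂_1 = 11, rank ∂_2 = 15 ⇒ b_1 = 30 − 11 − 15 = 4; all invariant factors of ∂_2 are 1 so no torsion. So H_1 = Z^4.
rank ∂_2 = 15, rank ∂_3 = 0 ⇒ b_2 = 16 − 15 − 0 = 1. So H_2 = Z.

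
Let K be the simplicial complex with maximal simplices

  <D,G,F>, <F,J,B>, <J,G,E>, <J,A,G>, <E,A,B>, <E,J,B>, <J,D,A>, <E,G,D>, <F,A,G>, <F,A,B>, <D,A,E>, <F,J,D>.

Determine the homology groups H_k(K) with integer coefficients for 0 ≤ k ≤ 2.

H_0 ≅ Z,  H_1 ≅ Z_2,  H_2 = 0.

Take the total order A < B < D < E < F < G < J on the vertex set. Then K (dimension 2) consists of the simplices:

  0-simplices (7): A, B, D, E, F, G, J
  1-simplices (18): AB, AD, AE, AF, AG, AJ, BE, BF, BJ, DE, DF, DG, DJ, EG, EJ, FG, FJ, GJ
  2-simplices (12): ABE, ABF, ADE, ADJ, AFG, AGJ, BEJ, BFJ, DEG, DFG, DFJ, EGJ

so the chain groups are C_0 ≅ Z^7, C_1 ≅ Z^18, C_2 ≅ Z^12.

∂_1: C_1 → C_0 maps an edge to its endpoints' difference, ∂[p,q] = q − p. For instance
  ∂FJ = J − F.
As a 7×18 matrix over Z this has rank 6, with invariant factors (1,1,1,1,1,1).

∂_2: C_2 → C_1 sends each 2-simplex [p,q,r] to [q,r] − [p,r] + [p,q]. For instance
  ∂BFJ = FJ − BJ + BF,
  ∂EGJ = GJ − EJ + EG.
This gives a 18×12 integer matrix of rank 12; reducing to Smith normal form yields diagonal entries (1,1,1,1,1,1,1,1,1,1,1,2).

From H_k ≅ ker(∂_k) / im(∂_{k+1}) we obtain:

  H_0: rank C_0 − rank ∂_1 = 7 − 6 = 1, and the invariant factors of ∂_1 are all 1, so H_0 = Z.
  H_1: rank ker ∂_1 − rank ∂_2 = (18 − 6) − 12 = 0, and ∂_2 has invariant factor 2 > 1, so H_1 = Z_2.
  H_2: rank ker ∂_2 − rank ∂_3 = (12 − 12) − 0 = 0, and there is no ∂_3, so H_2 = 0.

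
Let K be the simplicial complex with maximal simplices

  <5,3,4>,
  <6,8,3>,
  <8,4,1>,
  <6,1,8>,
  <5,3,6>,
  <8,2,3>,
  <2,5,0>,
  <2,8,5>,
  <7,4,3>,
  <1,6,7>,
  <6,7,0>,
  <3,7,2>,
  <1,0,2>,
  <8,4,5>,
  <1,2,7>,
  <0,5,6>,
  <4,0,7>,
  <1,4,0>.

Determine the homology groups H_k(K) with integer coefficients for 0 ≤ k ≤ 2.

K has 9 vertices, 27 edges, 18 triangles.
rank ∂_0 = 0, rank ∂_1 = 8 ⇒ b_0 = 9 − 0 − 8 = 1; all invariant factors of ∂_1 are 1 so no torsion. So H_0 = Z.
rank ∂_1 = 8, rank ∂_2 = 18 ⇒ b_1 = 27 − 8 − 18 = 1; ∂_2 has invariant factor(s) [2] giving torsion. So H_1 = Z ⊕ Z/2Z.
rank ∂_2 = 18, rank ∂_3 = 0 ⇒ b_2 = 18 − 18 − 0 = 0. So H_2 = 0.

H_0 ≅ Z,  H_1 ≅ Z ⊕ Z/2Z,  H_2 = 0.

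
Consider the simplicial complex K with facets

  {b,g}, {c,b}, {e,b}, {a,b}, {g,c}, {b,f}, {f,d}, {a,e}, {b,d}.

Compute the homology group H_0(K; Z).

Take the total order a < b < c < d < e < f < g on the vertex set. Then K (dimension 1) consists of the simplices:

  0-simplices (7): a, b, c, d, e, f, g
  1-simplices (9): ab, ae, bc, bd, be, bf, bg, cg, df

giving chain groups C_0 ≅ Z^7, C_1 ≅ Z^9.

∂_1: C_1 → C_0 maps an edge to its endpoints' difference, ∂[p,q] = q − p.
The 7×9 boundary matrix has rank 6 and Smith normal form diag(1,1,1,1,1,1).

From H_k ≅ ker(∂_k) / im(∂_{k+1}) we obtain:

  H_0: rank C_0 − rank ∂_1 = 7 − 6 = 1, and the invariant factors of ∂_1 are all 1, so H_0 ≅ Z.

H_0 = Z.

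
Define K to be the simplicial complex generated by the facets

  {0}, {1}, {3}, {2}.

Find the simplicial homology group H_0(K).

K has 4 vertices.
rank ∂_0 = 0, rank ∂_1 = 0 ⇒ b_0 = 4 − 0 − 0 = 4. So H_0 ≅ Z^4.

H_0 = Z^4.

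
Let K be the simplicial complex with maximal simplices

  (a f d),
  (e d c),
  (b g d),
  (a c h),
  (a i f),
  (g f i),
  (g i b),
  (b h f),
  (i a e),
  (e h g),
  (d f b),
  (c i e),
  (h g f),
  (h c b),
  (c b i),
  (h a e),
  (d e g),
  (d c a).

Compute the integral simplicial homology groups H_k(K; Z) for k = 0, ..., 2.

Take the total order a < b < c < d < e < f < g < h < i on the vertex set. Then K (dimension 2) consists of the simplices:

  0-simplices (9): a, b, c, d, e, f, g, h, i
  1-simplices (27): ac, ad, ae, af, ah, ai, bc, bd, bf, bg, bh, bi, cd, ce, ch, ci, de, df, dg, eg, eh, ei, fg, fh, fi, gh, gi
  2-simplices (18): acd, ach, adf, aeh, aei, afi, bch, bci, bdf, bdg, bfh, bgi, cde, cei, deg, egh, fgh, fgi

Hence C_0 ≅ Z^9, C_1 ≅ Z^27, C_2 ≅ Z^18.

Boundary ∂_1: C_1 → C_0 maps an edge to its endpoints' difference, ∂[p,q] = q − p. For instance
  ∂de = e − d.
The resulting 9×27 matrix has rank 8, and its Smith normal form has invariant factors (1,1,1,1,1,1,1,1).

Boundary ∂_2: C_2 → C_1 acts by ∂[p,q,r] = [q,r] − [p,r] + [p,q]. For instance
  ∂deg = eg − dg + de,
  ∂aei = ei − ai + ae.
The 27×18 boundary matrix has rank 18 and Smith normal form diag(1,1,1,1,1,1,1,1,1,1,1,1,1,1,1,1,1,2).

Computing H_k = (kernel of ∂_k) / (image of ∂_{k+1}):

  H_0: rank C_0 − rank ∂_1 = 9 − 8 = 1, and the invariant factors of ∂_1 are all 1, so H_0 ≅ Z.
  H_1: rank ker ∂_1 − rank ∂_2 = (27 − 8) − 18 = 1, and ∂_2 has invariant factor 2 > 1, so H_1 ≅ Z ⊕ Z/2Z.
  H_2: rank ker ∂_2 − rank ∂_3 = (18 − 18) − 0 = 0, and there is no ∂_3, so H_2 ≅ 0.

H_0 = Z,  H_1 = Z ⊕ Z/2Z,  H_2 = 0.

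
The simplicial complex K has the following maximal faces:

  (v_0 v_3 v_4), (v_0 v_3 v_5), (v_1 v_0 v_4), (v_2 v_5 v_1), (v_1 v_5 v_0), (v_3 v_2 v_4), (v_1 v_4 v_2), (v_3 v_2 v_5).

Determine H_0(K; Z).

H_0 ≅ Z.

Order the vertices as v_0 < v_1 < v_2 < v_3 < v_4 < v_5. Listing each simplex with vertices in this order, K has dimension 2 with simplices:

  0-simplices (6): [v_0], [v_1], [v_2], [v_3], [v_4], [v_5]
  1-simplices (12): [v_0,v_1], [v_0,v_3], [v_0,v_4], [v_0,v_5], [v_1,v_2], [v_1,v_4], [v_1,v_5], [v_2,v_3], [v_2,v_4], [v_2,v_5], [v_3,v_4], [v_3,v_5]
  2-simplices (8): [v_0,v_1,v_4], [v_0,v_1,v_5], [v_0,v_3,v_4], [v_0,v_3,v_5], [v_1,v_2,v_4], [v_1,v_2,v_5], [v_2,v_3,v_4], [v_2,v_3,v_5]

giving chain groups C_0 ≅ Z^6, C_1 ≅ Z^12, C_2 ≅ Z^8.

The boundary map ∂_1: C_1 → C_0 maps an edge to its endpoints' difference, ∂[p,q] = q − p.
This gives a 6×12 integer matrix of rank 5; reducing to Smith normal form yields diagonal entries (1,1,1,1,1).

The boundary map ∂_2: C_2 → C_1 sends each 2-simplex [p,q,r] to [q,r] − [p,r] + [p,q]. For instance
  ∂[v_1,v_2,v_4] = [v_2,v_4] − [v_1,v_4] + [v_1,v_2],
  ∂[v_0,v_3,v_4] = [v_3,v_4] − [v_0,v_4] + [v_0,v_3].
As a 12×8 matrix over Z this has rank 7, with invariant factors (1,1,1,1,1,1,1).

Reading off H_k = ker ∂_k / im ∂_{k+1}:

  H_0: rank C_0 − rank ∂_1 = 6 − 5 = 1, and the invariant factors of ∂_1 are all 1, so H_0 = Z.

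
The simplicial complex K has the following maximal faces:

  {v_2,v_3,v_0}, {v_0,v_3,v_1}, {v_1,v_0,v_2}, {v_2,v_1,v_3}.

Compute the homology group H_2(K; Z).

H_2 = Z.

Order the vertices as v_0 < v_1 < v_2 < v_3. Listing each simplex with vertices in this order, K has dimension 2 with simplices:

  0-simplices (4): [v_0], [v_1], [v_2], [v_3]
  1-simplices (6): [v_0,v_1], [v_0,v_2], [v_0,v_3], [v_1,v_2], [v_1,v_3], [v_2,v_3]
  2-simplices (4): [v_0,v_1,v_2], [v_0,v_1,v_3], [v_0,v_2,v_3], [v_1,v_2,v_3]

Hence C_0 ≅ Z^4, C_1 ≅ Z^6, C_2 ≅ Z^4.

Boundary ∂_1: C_1 → C_0 maps an edge to its endpoints' difference, ∂[p,q] = q − p. For instance
  ∂[v_0,v_1] = [v_1] − [v_0].
This gives a 4×6 integer matrix of rank 3; reducing to Smith normal form yields diagonal entries (1,1,1).

The boundary map ∂_2: C_2 → C_1 acts by ∂[p,q,r] = [q,r] − [p,r] + [p,q]. For instance
  ∂[v_0,v_1,v_3] = [v_1,v_3] − [v_0,v_3] + [v_0,v_1],
  ∂[v_0,v_1,v_2] = [v_1,v_2] − [v_0,v_2] + [v_0,v_1].
The 6×4 boundary matrix has rank 3 and Smith normal form diag(1,1,1).

Reading off H_k = ker ∂_k / im ∂_{k+1}:

  H_2: rank ker ∂_2 − rank ∂_3 = (4 − 3) − 0 = 1, and there is no ∂_3, so H_2 = Z.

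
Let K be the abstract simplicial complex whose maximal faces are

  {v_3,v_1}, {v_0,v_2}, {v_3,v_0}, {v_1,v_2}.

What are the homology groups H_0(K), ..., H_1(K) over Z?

H_0 = Z,  H_1 = Z.

Take the total order v_0 < v_1 < v_2 < v_3 on the vertex set. Then K (dimension 1) consists of the simplices:

  0-simplices (4): [v_0], [v_1], [v_2], [v_3]
  1-simplices (4): [v_0,v_2], [v_0,v_3], [v_1,v_2], [v_1,v_3]

giving chain groups C_0 ≅ Z^4, C_1 ≅ Z^4.

Boundary ∂_1: C_1 → C_0 sends each edge [p,q] (with p < q) to q − p. For instance
  ∂[v_0,v_2] = [v_2] − [v_0].
The 4×4 boundary matrix has rank 3 and Smith normal form diag(1,1,1).

Reading off H_k = ker ∂_k / im ∂_{k+1}:

  H_0: rank C_0 − rank ∂_1 = 4 − 3 = 1, and the invariant factors of ∂_1 are all 1, so H_0 ≅ Z.
  H_1: rank ker ∂_1 − rank ∂_2 = (4 − 3) − 0 = 1, and there is no ∂_2, so H_1 ≅ Z.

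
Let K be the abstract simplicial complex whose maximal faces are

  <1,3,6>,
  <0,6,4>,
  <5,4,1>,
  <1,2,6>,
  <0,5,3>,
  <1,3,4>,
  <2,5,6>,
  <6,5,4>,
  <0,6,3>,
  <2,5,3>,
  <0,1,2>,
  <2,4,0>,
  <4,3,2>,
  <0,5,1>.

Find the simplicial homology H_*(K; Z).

Order the vertices as 0 < 1 < 2 < 3 < 4 < 5 < 6. Listing each simplex with vertices in this order, K has dimension 2 with simplices:

  0-simplices (7): [0], [1], [2], [3], [4], [5], [6]
  1-simplices (21): [0,1], [0,2], [0,3], [0,4], [0,5], [0,6], [1,2], [1,3], [1,4], [1,5], [1,6], [2,3], [2,4], [2,5], [2,6], [3,4], [3,5], [3,6], [4,5], [4,6], [5,6]
  2-simplices (14): [0,1,2], [0,1,5], [0,2,4], [0,3,5], [0,3,6], [0,4,6], [1,2,6], [1,3,4], [1,3,6], [1,4,5], [2,3,4], [2,3,5], [2,5,6], [4,5,6]

giving chain groups C_0 ≅ Z^7, C_1 ≅ Z^21, C_2 ≅ Z^14.

The boundary map ∂_1: C_1 → C_0 maps an edge to its endpoints' difference, ∂[p,q] = q − p. For instance
  ∂[1,4] = [4] − [1].
This gives a 7×21 integer matrix of rank 6; reducing to Smith normal form yields diagonal entries (1,1,1,1,1,1).

∂_2: C_2 → C_1 acts by ∂[p,q,r] = [q,r] − [p,r] + [p,q]. For instance
  ∂[1,2,6] = [2,6] − [1,6] + [1,2],
  ∂[0,4,6] = [4,6] − [0,6] + [0,4].
This gives a 21×14 integer matrix of rank 13; reducing to Smith normal form yields diagonal entries (1,1,1,1,1,1,1,1,1,1,1,1,1).

Now H_k = ker ∂_k / im ∂_{k+1}, so:

  H_0: rank C_0 − rank ∂_1 = 7 − 6 = 1, and the invariant factors of ∂_1 are all 1, so H_0 ≅ Z.
  H_1: rank ker ∂_1 − rank ∂_2 = (21 − 6) − 13 = 2, and the invariant factors of ∂_2 are all 1, so H_1 ≅ Z^2.
  H_2: rank ker ∂_2 − rank ∂_3 = (14 − 13) − 0 = 1, and there is no ∂_3, so H_2 ≅ Z.

H_0 ≅ Z,  H_1 ≅ Z^2,  H_2 ≅ Z.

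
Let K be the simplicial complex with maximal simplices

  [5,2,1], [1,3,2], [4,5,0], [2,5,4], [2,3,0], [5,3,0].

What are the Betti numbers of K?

We work with the vertex ordering 0 < 1 < 2 < 3 < 4 < 5. The simplices of K, each written with vertices in increasing order, are:

  0-simplices (6): [0], [1], [2], [3], [4], [5]
  1-simplices (12): [0,2], [0,3], [0,4], [0,5], [1,2], [1,3], [1,5], [2,3], [2,4], [2,5], [3,5], [4,5]
  2-simplices (6): [0,2,3], [0,3,5], [0,4,5], [1,2,3], [1,2,5], [2,4,5]

Hence C_0 ≅ Z^6, C_1 ≅ Z^12, C_2 ≅ Z^6.

The boundary map ∂_1: C_1 → C_0 is given by ∂[p,q] = [q] − [p]. For instance
  ∂[1,5] = [5] − [1].
As a 6×12 matrix over Z this has rank 5, with invariant factors (1,1,1,1,1).

The boundary map ∂_2: C_2 → C_1 acts by ∂[p,q,r] = [q,r] − [p,r] + [p,q]. For instance
  ∂[0,4,5] = [4,5] − [0,5] + [0,4],
  ∂[0,3,5] = [3,5] − [0,5] + [0,3].
The resulting 12×6 matrix has rank 6, and its Smith normal form has invariant factors (1,1,1,1,1,1).

Computing H_k = (kernel of ∂_k) / (image of ∂_{k+1}):

  H_0: rank C_0 − rank ∂_1 = 6 − 5 = 1, and the invariant factors of ∂_1 are all 1, so H_0 = Z.
  H_1: rank ker ∂_1 − rank ∂_2 = (12 − 5) − 6 = 1, and the invariant factors of ∂_2 are all 1, so H_1 = Z.
  H_2: rank ker ∂_2 − rank ∂_3 = (6 − 6) − 0 = 0, and there is no ∂_3, so H_2 = 0.

(K is a triangulation of the cylinder S^1 x I.)

Hence the Betti numbers are b_0 = 1, b_1 = 1, b_2 = 0.

b_0 = 1, b_1 = 1, b_2 = 0.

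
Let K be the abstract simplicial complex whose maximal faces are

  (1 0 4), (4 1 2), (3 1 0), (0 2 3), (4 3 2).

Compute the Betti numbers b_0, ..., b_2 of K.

Order the vertices as 0 < 1 < 2 < 3 < 4. Listing each simplex with vertices in this order, K has dimension 2 with simplices:

  0-simplices (5): [0], [1], [2], [3], [4]
  1-simplices (10): [0,1], [0,2], [0,3], [0,4], [1,2], [1,3], [1,4], [2,3], [2,4], [3,4]
  2-simplices (5): [0,1,3], [0,1,4], [0,2,3], [1,2,4], [2,3,4]

so the chain groups are C_0 ≅ Z^5, C_1 ≅ Z^10, C_2 ≅ Z^5.

The boundary map ∂_1: C_1 → C_0 maps an edge to its endpoints' difference, ∂[p,q] = q − p. For instance
  ∂[3,4] = [4] − [3].
The 5×10 boundary matrix has rank 4 and Smith normal form diag(1,1,1,1).

The boundary map ∂_2: C_2 → C_1 acts by ∂[p,q,r] = [q,r] − [p,r] + [p,q]. For instance
  ∂[0,1,4] = [1,4] − [0,4] + [0,1],
  ∂[1,2,4] = [2,4] − [1,4] + [1,2].
As a 10×5 matrix over Z this has rank 5, with invariant factors (1,1,1,1,1).

Now H_k = ker ∂_k / im ∂_{k+1}, so:

  H_0: rank C_0 − rank ∂_1 = 5 − 4 = 1, and the invariant factors of ∂_1 are all 1, so H_0 = Z.
  H_1: rank ker ∂_1 − rank ∂_2 = (10 − 4) − 5 = 1, and the invariant factors of ∂_2 are all 1, so H_1 = Z.
  H_2: rank ker ∂_2 − rank ∂_3 = (5 − 5) − 0 = 0, and there is no ∂_3, so H_2 = 0.

(K is a triangulation of the Möbius band.)

Hence the Betti numbers are b_0 = 1, b_1 = 1, b_2 = 0.

b_0 = 1, b_1 = 1, b_2 = 0.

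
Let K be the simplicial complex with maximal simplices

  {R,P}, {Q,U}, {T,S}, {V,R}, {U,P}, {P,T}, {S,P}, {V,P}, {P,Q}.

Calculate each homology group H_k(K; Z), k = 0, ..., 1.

H_0 = Z,  H_1 = Z^3.

Take the total order P < Q < R < S < T < U < V on the vertex set. Then K (dimension 1) consists of the simplices:

  0-simplices (7): P, Q, R, S, T, U, V
  1-simplices (9): PQ, PR, PS, PT, PU, PV, QU, RV, ST

so the chain groups are C_0 ≅ Z^7, C_1 ≅ Z^9.

Boundary ∂_1: C_1 → C_0 maps an edge to its endpoints' difference, ∂[p,q] = q − p. For instance
  ∂PS = S − P.
As a 7×9 matrix over Z this has rank 6, with invariant factors (1,1,1,1,1,1).

Computing H_k = (kernel of ∂_k) / (image of ∂_{k+1}):

  H_0: rank C_0 − rank ∂_1 = 7 − 6 = 1, and the invariant factors of ∂_1 are all 1, so H_0 = Z.
  H_1: rank ker ∂_1 − rank ∂_2 = (9 − 6) − 0 = 3, and there is no ∂_2, so H_1 = Z^3.

(K is a triangulation of a wedge of 3 circles.)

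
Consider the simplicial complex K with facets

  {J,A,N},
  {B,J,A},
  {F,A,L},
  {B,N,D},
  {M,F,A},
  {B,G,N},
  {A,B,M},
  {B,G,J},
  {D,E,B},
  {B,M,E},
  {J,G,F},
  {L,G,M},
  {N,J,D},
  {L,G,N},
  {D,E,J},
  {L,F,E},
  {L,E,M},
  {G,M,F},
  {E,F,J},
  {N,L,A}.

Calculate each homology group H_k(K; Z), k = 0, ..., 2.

H_0 = Z,  H_1 = Z ⊕ Z/2Z,  H_2 = 0.

Fix the vertex order A < B < D < E < F < G < J < L < M < N and write every simplex with vertices in increasing order. Then dim K = 2 and the simplices of K are:

  0-simplices (10): A, B, D, E, F, G, J, L, M, N
  1-simplices (30): AB, AF, AJ, AL, AM, AN, BD, BE, BG, BJ, BM, BN, DE, DJ, DN, EF, EJ, EL, EM, FG, FJ, FL, FM, GJ, GL, GM, GN, JN, LM, LN
  2-simplices (20): ABJ, ABM, AFL, AFM, AJN, ALN, BDE, BDN, BEM, BGJ, BGN, DEJ, DJN, EFJ, EFL, ELM, FGJ, FGM, GLM, GLN

giving chain groups C_0 ≅ Z^10, C_1 ≅ Z^30, C_2 ≅ Z^20.

Boundary ∂_1: C_1 → C_0 is given by ∂[p,q] = [q] − [p]. For instance
  ∂GM = M − G.
The 10×30 boundary matrix has rank 9 and Smith normal form diag(1,1,1,1,1,1,1,1,1).

Boundary ∂_2: C_2 → C_1 acts by ∂[p,q,r] = [q,r] − [p,r] + [p,q]. For instance
  ∂AFL = FL − AL + AF,
  ∂ABJ = BJ − AJ + AB.
As a 30×20 matrix over Z this has rank 20, with invariant factors (1,1,1,1,1,1,1,1,1,1,1,1,1,1,1,1,1,1,1,2).

Computing H_k = (kernel of ∂_k) / (image of ∂_{k+1}):

  H_0: rank C_0 − rank ∂_1 = 10 − 9 = 1, and the invariant factors of ∂_1 are all 1, so H_0 = Z.
  H_1: rank ker ∂_1 − rank ∂_2 = (30 − 9) − 20 = 1, and ∂_2 has invariant factor 2 > 1, so H_1 = Z ⊕ Z/2Z.
  H_2: rank ker ∂_2 − rank ∂_3 = (20 − 20) − 0 = 0, and there is no ∂_3, so H_2 = 0.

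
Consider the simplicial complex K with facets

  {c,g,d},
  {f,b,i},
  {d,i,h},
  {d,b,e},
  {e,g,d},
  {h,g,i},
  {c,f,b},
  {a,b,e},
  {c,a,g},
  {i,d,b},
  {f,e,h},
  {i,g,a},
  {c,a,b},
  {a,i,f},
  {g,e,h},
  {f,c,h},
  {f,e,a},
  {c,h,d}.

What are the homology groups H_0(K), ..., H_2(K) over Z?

Order the vertices as a < b < c < d < e < f < g < h < i. Listing each simplex with vertices in this order, K has dimension 2 with simplices:

  0-simplices (9): a, b, c, d, e, f, g, h, i
  1-simplices (27): ab, ac, ae, af, ag, ai, bc, bd, be, bf, bi, cd, cf, cg, ch, de, dg, dh, di, ef, eg, eh, fh, fi, gh, gi, hi
  2-simplices (18): abc, abe, acg, aef, afi, agi, bcf, bde, bdi, bfi, cdg, cdh, cfh, deg, dhi, efh, egh, ghi

Hence C_0 ≅ Z^9, C_1 ≅ Z^27, C_2 ≅ Z^18.

∂_1: C_1 → C_0 sends each edge [p,q] (with p < q) to q − p.
This gives a 9×27 integer matrix of rank 8; reducing to Smith normal form yields diagonal entries (1,1,1,1,1,1,1,1).

∂_2: C_2 → C_1 maps a triangle to the signed sum of its edges. For instance
  ∂cdg = dg − cg + cd,
  ∂cdh = dh − ch + cd.
The 27×18 boundary matrix has rank 18 and Smith normal form diag(1,1,1,1,1,1,1,1,1,1,1,1,1,1,1,1,1,2).

Computing H_k = (kernel of ∂_k) / (image of ∂_{k+1}):

  H_0: rank C_0 − rank ∂_1 = 9 − 8 = 1, and the invariant factors of ∂_1 are all 1, so H_0 ≅ Z.
  H_1: rank ker ∂_1 − rank ∂_2 = (27 − 8) − 18 = 1, and ∂_2 has invariant factor 2 > 1, so H_1 ≅ Z ⊕ Z/2Z.
  H_2: rank ker ∂_2 − rank ∂_3 = (18 − 18) − 0 = 0, and there is no ∂_3, so H_2 ≅ 0.

(K is a triangulation of the Klein bottle.)

H_0 ≅ Z,  H_1 ≅ Z ⊕ Z/2Z,  H_2 = 0.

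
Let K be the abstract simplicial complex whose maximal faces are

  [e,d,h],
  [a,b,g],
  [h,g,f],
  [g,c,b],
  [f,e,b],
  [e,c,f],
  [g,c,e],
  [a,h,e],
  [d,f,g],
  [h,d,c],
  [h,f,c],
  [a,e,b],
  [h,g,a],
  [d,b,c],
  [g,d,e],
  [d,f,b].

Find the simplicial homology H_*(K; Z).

Take the total order a < b < c < d < e < f < g < h on the vertex set. Then K (dimension 2) consists of the simplices:

  0-simplices (8): a, b, c, d, e, f, g, h
  1-simplices (24): ab, ae, ag, ah, bc, bd, be, bf, bg, cd, ce, cf, cg, ch, de, df, dg, dh, ef, eg, eh, fg, fh, gh
  2-simplices (16): abe, abg, aeh, agh, bcd, bcg, bdf, bef, cdh, cef, ceg, cfh, deg, deh, dfg, fgh

Hence C_0 ≅ Z^8, C_1 ≅ Z^24, C_2 ≅ Z^16.

∂_1: C_1 → C_0 sends each edge [p,q] (with p < q) to q − p.
As a 8×24 matrix over Z this has rank 7, with invariant factors (1,1,1,1,1,1,1).

∂_2: C_2 → C_1 sends each 2-simplex [p,q,r] to [q,r] − [p,r] + [p,q]. For instance
  ∂bcg = cg − bg + bc,
  ∂cdh = dh − ch + cd.
This gives a 24×16 integer matrix of rank 15; reducing to Smith normal form yields diagonal entries (1,1,1,1,1,1,1,1,1,1,1,1,1,1,1).

Now H_k = ker ∂_k / im ∂_{k+1}, so:

  H_0: rank C_0 − rank ∂_1 = 8 − 7 = 1, and the invariant factors of ∂_1 are all 1, so H_0 = Z.
  H_1: rank ker ∂_1 − rank ∂_2 = (24 − 7) − 15 = 2, and the invariant factors of ∂_2 are all 1, so H_1 = Z^2.
  H_2: rank ker ∂_2 − rank ∂_3 = (16 − 15) − 0 = 1, and there is no ∂_3, so H_2 = Z.

(K is a triangulation of the torus T^2.)

H_0 ≅ Z,  H_1 ≅ Z^2,  H_2 ≅ Z.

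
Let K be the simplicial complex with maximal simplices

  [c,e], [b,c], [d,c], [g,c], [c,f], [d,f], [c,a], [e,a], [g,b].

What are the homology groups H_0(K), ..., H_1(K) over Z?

Fix the vertex order a < b < c < d < e < f < g and write every simplex with vertices in increasing order. Then dim K = 1 and the simplices of K are:

  0-simplices (7): a, b, c, d, e, f, g
  1-simplices (9): ac, ae, bc, bg, cd, ce, cf, cg, df

Hence C_0 ≅ Z^7, C_1 ≅ Z^9.

The boundary map ∂_1: C_1 → C_0 is given by ∂[p,q] = [q] − [p].
The resulting 7×9 matrix has rank 6, and its Smith normal form has invariant factors (1,1,1,1,1,1).

Now H_k = ker ∂_k / im ∂_{k+1}, so:

  H_0: rank C_0 − rank ∂_1 = 7 − 6 = 1, and the invariant factors of ∂_1 are all 1, so H_0 = Z.
  H_1: rank ker ∂_1 − rank ∂_2 = (9 − 6) − 0 = 3, and there is no ∂_2, so H_1 = Z^3.

As a check, the Euler characteristic is 7 − 9 = -2, which agrees with 1 − 3 = -2.

H_0 = Z,  H_1 = Z^3.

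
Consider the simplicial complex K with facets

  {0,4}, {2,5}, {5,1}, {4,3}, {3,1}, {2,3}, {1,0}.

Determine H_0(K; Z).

H_0 ≅ Z.

Take the total order 0 < 1 < 2 < 3 < 4 < 5 on the vertex set. Then K (dimension 1) consists of the simplices:

  0-simplices (6): [0], [1], [2], [3], [4], [5]
  1-simplices (7): [0,1], [0,4], [1,3], [1,5], [2,3], [2,5], [3,4]

so the chain groups are C_0 ≅ Z^6, C_1 ≅ Z^7.

Boundary ∂_1: C_1 → C_0 sends each edge [p,q] (with p < q) to q − p. For instance
  ∂[2,3] = [3] − [2].
The resulting 6×7 matrix has rank 5, and its Smith normal form has invariant factors (1,1,1,1,1).

Now H_k = ker ∂_k / im ∂_{k+1}, so:

  H_0: rank C_0 − rank ∂_1 = 6 − 5 = 1, and the invariant factors of ∂_1 are all 1, so H_0 = Z.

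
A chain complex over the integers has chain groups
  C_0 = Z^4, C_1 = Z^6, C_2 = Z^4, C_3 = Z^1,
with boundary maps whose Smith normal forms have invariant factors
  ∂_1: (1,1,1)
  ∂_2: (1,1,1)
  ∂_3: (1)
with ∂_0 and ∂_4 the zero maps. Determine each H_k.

H_0: b_0 = 4 − 0 − 3 = 1; torsion from ∂_1 factors > 1: none. So H_0 ≅ Z.
H_1: b_1 = 6 − 3 − 3 = 0; torsion from ∂_2 factors > 1: none. So H_1 ≅ 0.
H_2: b_2 = 4 − 3 − 1 = 0; torsion from ∂_3 factors > 1: none. So H_2 ≅ 0.
H_3: b_3 = 1 − 1 − 0 = 0; torsion from ∂_4 factors > 1: none. So H_3 ≅ 0.

H_0 ≅ Z,  H_1 = 0,  H_2 = 0,  H_3 = 0.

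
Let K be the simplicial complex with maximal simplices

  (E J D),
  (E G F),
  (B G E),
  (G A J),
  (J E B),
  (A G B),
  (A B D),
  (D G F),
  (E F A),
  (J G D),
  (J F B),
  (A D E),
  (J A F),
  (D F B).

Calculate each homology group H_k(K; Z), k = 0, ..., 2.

H_0 = Z,  H_1 = Z^2,  H_2 = Z.

We work with the vertex ordering A < B < D < E < F < G < J. The simplices of K, each written with vertices in increasing order, are:

  0-simplices (7): A, B, D, E, F, G, J
  1-simplices (21): AB, AD, AE, AF, AG, AJ, BD, BE, BF, BG, BJ, DE, DF, DG, DJ, EF, EG, EJ, FG, FJ, GJ
  2-simplices (14): ABD, ABG, ADE, AEF, AFJ, AGJ, BDF, BEG, BEJ, BFJ, DEJ, DFG, DGJ, EFG

so the chain groups are C_0 ≅ Z^7, C_1 ≅ Z^21, C_2 ≅ Z^14.

The boundary map ∂_1: C_1 → C_0 sends each edge [p,q] (with p < q) to q − p. For instance
  ∂BF = F − B.
This gives a 7×21 integer matrix of rank 6; reducing to Smith normal form yields diagonal entries (1,1,1,1,1,1).

∂_2: C_2 → C_1 acts by ∂[p,q,r] = [q,r] − [p,r] + [p,q]. For instance
  ∂DFG = FG − DG + DF,
  ∂DEJ = EJ − DJ + DE.
The 21×14 boundary matrix has rank 13 and Smith normal form diag(1,1,1,1,1,1,1,1,1,1,1,1,1).

From H_k ≅ ker(∂_k) / im(∂_{k+1}) we obtain:

  H_0: rank C_0 − rank ∂_1 = 7 − 6 = 1, and the invariant factors of ∂_1 are all 1, so H_0 ≅ Z.
  H_1: rank ker ∂_1 − rank ∂_2 = (21 − 6) − 13 = 2, and the invariant factors of ∂_2 are all 1, so H_1 ≅ Z^2.
  H_2: rank ker ∂_2 − rank ∂_3 = (14 − 13) − 0 = 1, and there is no ∂_3, so H_2 ≅ Z.

As a check, the Euler characteristic is 7 − 21 + 14 = 0, which agrees with 1 − 2 + 1 = 0.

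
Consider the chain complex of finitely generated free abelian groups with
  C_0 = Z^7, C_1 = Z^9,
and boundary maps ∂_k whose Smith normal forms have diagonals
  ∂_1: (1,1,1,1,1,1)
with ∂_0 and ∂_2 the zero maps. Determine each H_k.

H_0: b_0 = 7 − 0 − 6 = 1; torsion from ∂_1 factors > 1: none. So H_0 = Z.
H_1: b_1 = 9 − 6 − 0 = 3; torsion from ∂_2 factors > 1: none. So H_1 = Z^3.

H_0 = Z,  H_1 = Z^3.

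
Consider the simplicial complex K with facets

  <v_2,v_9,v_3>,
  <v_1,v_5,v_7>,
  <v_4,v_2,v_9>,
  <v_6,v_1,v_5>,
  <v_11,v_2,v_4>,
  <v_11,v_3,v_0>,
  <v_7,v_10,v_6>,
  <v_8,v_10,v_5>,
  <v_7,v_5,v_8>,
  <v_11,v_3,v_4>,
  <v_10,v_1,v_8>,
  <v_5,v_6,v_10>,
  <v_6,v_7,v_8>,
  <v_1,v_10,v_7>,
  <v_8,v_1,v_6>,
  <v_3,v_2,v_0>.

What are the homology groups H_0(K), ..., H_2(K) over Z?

H_0 = Z^2,  H_1 = Z × Z/2,  H_2 = 0.

We work with the vertex ordering v_0 < v_1 < v_2 < v_3 < v_4 < v_5 < v_6 < v_7 < v_8 < v_9 < v_10 < v_11. The simplices of K, each written with vertices in increasing order, are:

  0-simplices (12): [v_0], [v_1], [v_2], [v_3], [v_4], [v_5], [v_6], [v_7], [v_8], [v_9], [v_10], [v_11]
  1-simplices (27): (27 of them)
  2-simplices (16): (16 of them)

giving chain groups C_0 ≅ Z^12, C_1 ≅ Z^27, C_2 ≅ Z^16.

Boundary ∂_1: C_1 → C_0 sends each edge [p,q] (with p < q) to q − p.
The resulting 12×27 matrix has rank 10, and its Smith normal form has invariant factors (1,1,1,1,1,1,1,1,1,1).

Boundary ∂_2: C_2 → C_1 sends each 2-simplex [p,q,r] to [q,r] − [p,r] + [p,q]. For instance
  ∂[v_2,v_4,v_11] = [v_4,v_11] − [v_2,v_11] + [v_2,v_4],
  ∂[v_1,v_7,v_10] = [v_7,v_10] − [v_1,v_10] + [v_1,v_7].
The 27×16 boundary matrix has rank 16 and Smith normal form diag(1,1,1,1,1,1,1,1,1,1,1,1,1,1,1,2).

From H_k ≅ ker(∂_k) / im(∂_{k+1}) we obtain:

  H_0: rank C_0 − rank ∂_1 = 12 − 10 = 2, and the invariant factors of ∂_1 are all 1, so H_0 = Z^2.
  H_1: rank ker ∂_1 − rank ∂_2 = (27 − 10) − 16 = 1, and ∂_2 has invariant factor 2 > 1, so H_1 = Z × Z/2.
  H_2: rank ker ∂_2 − rank ∂_3 = (16 − 16) − 0 = 0, and there is no ∂_3, so H_2 = 0.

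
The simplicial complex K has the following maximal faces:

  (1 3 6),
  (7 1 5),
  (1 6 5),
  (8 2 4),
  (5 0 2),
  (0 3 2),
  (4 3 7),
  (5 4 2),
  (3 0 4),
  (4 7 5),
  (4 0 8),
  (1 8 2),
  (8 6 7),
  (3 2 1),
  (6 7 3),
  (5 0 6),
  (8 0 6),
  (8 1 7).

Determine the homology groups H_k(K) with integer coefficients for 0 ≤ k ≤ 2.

Take the total order 0 < 1 < 2 < 3 < 4 < 5 < 6 < 7 < 8 on the vertex set. Then K (dimension 2) consists of the simplices:

  0-simplices (9): [0], [1], [2], [3], [4], [5], [6], [7], [8]
  1-simplices (27): (27 of them)
  2-simplices (18): [0,2,3], [0,2,5], [0,3,4], [0,4,8], [0,5,6], [0,6,8], [1,2,3], [1,2,8], [1,3,6], [1,5,6], [1,5,7], [1,7,8], [2,4,5], [2,4,8], [3,4,7], [3,6,7], [4,5,7], [6,7,8]

Hence C_0 ≅ Z^9, C_1 ≅ Z^27, C_2 ≅ Z^18.

∂_1: C_1 → C_0 is given by ∂[p,q] = [q] − [p].
As a 9×27 matrix over Z this has rank 8, with invariant factors (1,1,1,1,1,1,1,1).

∂_2: C_2 → C_1 acts by ∂[p,q,r] = [q,r] − [p,r] + [p,q]. For instance
  ∂[6,7,8] = [7,8] − [6,8] + [6,7],
  ∂[3,4,7] = [4,7] − [3,7] + [3,4].
The 27×18 boundary matrix has rank 18 and Smith normal form diag(1,1,1,1,1,1,1,1,1,1,1,1,1,1,1,1,1,2).

From H_k ≅ ker(∂_k) / im(∂_{k+1}) we obtain:

  H_0: rank C_0 − rank ∂_1 = 9 − 8 = 1, and the invariant factors of ∂_1 are all 1, so H_0 = Z.
  H_1: rank ker ∂_1 − rank ∂_2 = (27 − 8) − 18 = 1, and ∂_2 has invariant factor 2 > 1, so H_1 = Z × Z/2.
  H_2: rank ker ∂_2 − rank ∂_3 = (18 − 18) − 0 = 0, and there is no ∂_3, so H_2 = 0.

As a check, the Euler characteristic is 9 − 27 + 18 = 0, which agrees with 1 − 1 + 0 = 0.
(K is a triangulation of the Klein bottle.)

H_0 ≅ Z,  H_1 ≅ Z × Z/2,  H_2 = 0.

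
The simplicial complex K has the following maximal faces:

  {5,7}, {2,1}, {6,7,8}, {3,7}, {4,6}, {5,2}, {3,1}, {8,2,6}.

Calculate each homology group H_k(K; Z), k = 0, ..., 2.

H_0 ≅ Z,  H_1 ≅ Z^2,  H_2 = 0.

Fix the vertex order 1 < 2 < 3 < 4 < 5 < 6 < 7 < 8 and write every simplex with vertices in increasing order. Then dim K = 2 and the simplices of K are:

  0-simplices (8): [1], [2], [3], [4], [5], [6], [7], [8]
  1-simplices (11): [1,2], [1,3], [2,5], [2,6], [2,8], [3,7], [4,6], [5,7], [6,7], [6,8], [7,8]
  2-simplices (2): [2,6,8], [6,7,8]

so the chain groups are C_0 ≅ Z^8, C_1 ≅ Z^11, C_2 ≅ Z^2.

The boundary map ∂_1: C_1 → C_0 maps an edge to its endpoints' difference, ∂[p,q] = q − p. For instance
  ∂[3,7] = [7] − [3].
This gives a 8×11 integer matrix of rank 7; reducing to Smith normal form yields diagonal entries (1,1,1,1,1,1,1).

Boundary ∂_2: C_2 → C_1 sends each 2-simplex [p,q,r] to [q,r] − [p,r] + [p,q]. For instance
  ∂[6,7,8] = [7,8] − [6,8] + [6,7],
  ∂[2,6,8] = [6,8] − [2,8] + [2,6].
This gives a 11×2 integer matrix of rank 2; reducing to Smith normal form yields diagonal entries (1,1).

Computing H_k = (kernel of ∂_k) / (image of ∂_{k+1}):

  H_0: rank C_0 − rank ∂_1 = 8 − 7 = 1, and the invariant factors of ∂_1 are all 1, so H_0 = Z.
  H_1: rank ker ∂_1 − rank ∂_2 = (11 − 7) − 2 = 2, and the invariant factors of ∂_2 are all 1, so H_1 = Z^2.
  H_2: rank ker ∂_2 − rank ∂_3 = (2 − 2) − 0 = 0, and there is no ∂_3, so H_2 = 0.

As a check, the Euler characteristic is 8 − 11 + 2 = -1, which agrees with 1 − 2 + 0 = -1.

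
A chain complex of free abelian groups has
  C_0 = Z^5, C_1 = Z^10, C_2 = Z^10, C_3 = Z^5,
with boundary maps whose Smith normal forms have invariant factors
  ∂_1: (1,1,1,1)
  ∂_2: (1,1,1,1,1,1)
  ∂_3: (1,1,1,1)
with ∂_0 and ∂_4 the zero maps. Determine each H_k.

H_0 = Z,  H_1 = 0,  H_2 = 0,  H_3 = Z.

H_0: b_0 = 5 − 0 − 4 = 1; torsion from ∂_1 factors > 1: none. So H_0 = Z.
H_1: b_1 = 10 − 4 − 6 = 0; torsion from ∂_2 factors > 1: none. So H_1 = 0.
H_2: b_2 = 10 − 6 − 4 = 0; torsion from ∂_3 factors > 1: none. So H_2 = 0.
H_3: b_3 = 5 − 4 − 0 = 1; torsion from ∂_4 factors > 1: none. So H_3 = Z.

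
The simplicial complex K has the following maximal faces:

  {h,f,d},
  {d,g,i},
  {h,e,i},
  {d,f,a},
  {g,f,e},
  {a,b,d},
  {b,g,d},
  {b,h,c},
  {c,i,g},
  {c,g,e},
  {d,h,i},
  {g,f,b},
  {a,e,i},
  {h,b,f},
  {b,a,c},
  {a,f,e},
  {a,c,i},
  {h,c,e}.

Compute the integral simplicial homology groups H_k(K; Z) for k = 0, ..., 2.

Fix the vertex order a < b < c < d < e < f < g < h < i and write every simplex with vertices in increasing order. Then dim K = 2 and the simplices of K are:

  0-simplices (9): a, b, c, d, e, f, g, h, i
  1-simplices (27): ab, ac, ad, ae, af, ai, bc, bd, bf, bg, bh, ce, cg, ch, ci, df, dg, dh, di, ef, eg, eh, ei, fg, fh, gi, hi
  2-simplices (18): abc, abd, aci, adf, aef, aei, bch, bdg, bfg, bfh, ceg, ceh, cgi, dfh, dgi, dhi, efg, ehi

Hence C_0 ≅ Z^9, C_1 ≅ Z^27, C_2 ≅ Z^18.

Boundary ∂_1: C_1 → C_0 maps an edge to its endpoints' difference, ∂[p,q] = q − p. For instance
  ∂ab = b − a.
The resulting 9×27 matrix has rank 8, and its Smith normal form has invariant factors (1,1,1,1,1,1,1,1).

∂_2: C_2 → C_1 maps a triangle to the signed sum of its edges. For instance
  ∂aef = ef − af + ae,
  ∂dhi = hi − di + dh.
This gives a 27×18 integer matrix of rank 18; reducing to Smith normal form yields diagonal entries (1,1,1,1,1,1,1,1,1,1,1,1,1,1,1,1,1,2).

Computing H_k = (kernel of ∂_k) / (image of ∂_{k+1}):

  H_0: rank C_0 − rank ∂_1 = 9 − 8 = 1, and the invariant factors of ∂_1 are all 1, so H_0 = Z.
  H_1: rank ker ∂_1 − rank ∂_2 = (27 − 8) − 18 = 1, and ∂_2 has invariant factor 2 > 1, so H_1 = Z ⊕ Z_2.
  H_2: rank ker ∂_2 − rank ∂_3 = (18 − 18) − 0 = 0, and there is no ∂_3, so H_2 = 0.

As a check, the Euler characteristic is 9 − 27 + 18 = 0, which agrees with 1 − 1 + 0 = 0.

H_0 ≅ Z,  H_1 ≅ Z ⊕ Z_2,  H_2 = 0.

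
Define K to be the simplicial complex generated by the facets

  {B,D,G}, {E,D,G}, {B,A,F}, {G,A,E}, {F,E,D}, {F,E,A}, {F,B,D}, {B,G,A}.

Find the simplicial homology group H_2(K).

Order the vertices as A < B < D < E < F < G. Listing each simplex with vertices in this order, K has dimension 2 with simplices:

  0-simplices (6): A, B, D, E, F, G
  1-simplices (12): AB, AE, AF, AG, BD, BF, BG, DE, DF, DG, EF, EG
  2-simplices (8): ABF, ABG, AEF, AEG, BDF, BDG, DEF, DEG

giving chain groups C_0 ≅ Z^6, C_1 ≅ Z^12, C_2 ≅ Z^8.

∂_1: C_1 → C_0 sends each edge [p,q] (with p < q) to q − p.
As a 6×12 matrix over Z this has rank 5, with invariant factors (1,1,1,1,1).

∂_2: C_2 → C_1 acts by ∂[p,q,r] = [q,r] − [p,r] + [p,q]. For instance
  ∂ABG = BG − AG + AB,
  ∂ABF = BF − AF + AB.
The 12×8 boundary matrix has rank 7 and Smith normal form diag(1,1,1,1,1,1,1).

Now H_k = ker ∂_k / im ∂_{k+1}, so:

  H_2: rank ker ∂_2 − rank ∂_3 = (8 − 7) − 0 = 1, and there is no ∂_3, so H_2 ≅ Z.

H_2 = Z.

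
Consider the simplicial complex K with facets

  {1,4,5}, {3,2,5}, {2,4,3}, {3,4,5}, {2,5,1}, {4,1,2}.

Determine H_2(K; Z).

Take the total order 1 < 2 < 3 < 4 < 5 on the vertex set. Then K (dimension 2) consists of the simplices:

  0-simplices (5): [1], [2], [3], [4], [5]
  1-simplices (9): [1,2], [1,4], [1,5], [2,3], [2,4], [2,5], [3,4], [3,5], [4,5]
  2-simplices (6): [1,2,4], [1,2,5], [1,4,5], [2,3,4], [2,3,5], [3,4,5]

giving chain groups C_0 ≅ Z^5, C_1 ≅ Z^9, C_2 ≅ Z^6.

The boundary map ∂_1: C_1 → C_0 is given by ∂[p,q] = [q] − [p].
The 5×9 boundary matrix has rank 4 and Smith normal form diag(1,1,1,1).

The boundary map ∂_2: C_2 → C_1 maps a triangle to the signed sum of its edges. For instance
  ∂[3,4,5] = [4,5] − [3,5] + [3,4],
  ∂[1,2,4] = [2,4] − [1,4] + [1,2].
As a 9×6 matrix over Z this has rank 5, with invariant factors (1,1,1,1,1).

Computing H_k = (kernel of ∂_k) / (image of ∂_{k+1}):

  H_2: rank ker ∂_2 − rank ∂_3 = (6 − 5) − 0 = 1, and there is no ∂_3, so H_2 = Z.

(K is a triangulation of the 2-sphere S^2.)

H_2 ≅ Z.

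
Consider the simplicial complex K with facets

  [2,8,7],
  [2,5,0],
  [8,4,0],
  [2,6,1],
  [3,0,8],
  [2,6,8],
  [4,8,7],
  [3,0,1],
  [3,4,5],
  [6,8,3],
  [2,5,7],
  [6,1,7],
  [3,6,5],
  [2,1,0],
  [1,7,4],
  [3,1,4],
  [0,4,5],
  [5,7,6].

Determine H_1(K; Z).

Order the vertices as 0 < 1 < 2 < 3 < 4 < 5 < 6 < 7 < 8. Listing each simplex with vertices in this order, K has dimension 2 with simplices:

  0-simplices (9): [0], [1], [2], [3], [4], [5], [6], [7], [8]
  1-simplices (27): (27 of them)
  2-simplices (18): [0,1,2], [0,1,3], [0,2,5], [0,3,8], [0,4,5], [0,4,8], [1,2,6], [1,3,4], [1,4,7], [1,6,7], [2,5,7], [2,6,8], [2,7,8], [3,4,5], [3,5,6], [3,6,8], [4,7,8], [5,6,7]

giving chain groups C_0 ≅ Z^9, C_1 ≅ Z^27, C_2 ≅ Z^18.

∂_1: C_1 → C_0 sends each edge [p,q] (with p < q) to q − p. For instance
  ∂[1,2] = [2] − [1].
As a 9×27 matrix over Z this has rank 8, with invariant factors (1,1,1,1,1,1,1,1).

Boundary ∂_2: C_2 → C_1 sends each 2-simplex [p,q,r] to [q,r] − [p,r] + [p,q]. For instance
  ∂[5,6,7] = [6,7] − [5,7] + [5,6],
  ∂[3,4,5] = [4,5] − [3,5] + [3,4].
As a 27×18 matrix over Z this has rank 18, with invariant factors (1,1,1,1,1,1,1,1,1,1,1,1,1,1,1,1,1,2).

Now H_k = ker ∂_k / im ∂_{k+1}, so:

  H_1: rank ker ∂_1 − rank ∂_2 = (27 − 8) − 18 = 1, and ∂_2 has invariant factor 2 > 1, so H_1 ≅ Z ⊕ Z/2Z.

H_1 ≅ Z ⊕ Z/2Z.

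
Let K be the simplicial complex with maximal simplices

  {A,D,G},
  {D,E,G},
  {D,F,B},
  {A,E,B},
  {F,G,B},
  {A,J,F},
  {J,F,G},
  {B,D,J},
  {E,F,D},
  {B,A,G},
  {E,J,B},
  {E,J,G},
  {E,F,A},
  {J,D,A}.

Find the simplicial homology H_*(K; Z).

Take the total order A < B < D < E < F < G < J on the vertex set. Then K (dimension 2) consists of the simplices:

  0-simplices (7): A, B, D, E, F, G, J
  1-simplices (21): AB, AD, AE, AF, AG, AJ, BD, BE, BF, BG, BJ, DE, DF, DG, DJ, EF, EG, EJ, FG, FJ, GJ
  2-simplices (14): ABE, ABG, ADG, ADJ, AEF, AFJ, BDF, BDJ, BEJ, BFG, DEF, DEG, EGJ, FGJ

giving chain groups C_0 ≅ Z^7, C_1 ≅ Z^21, C_2 ≅ Z^14.

∂_1: C_1 → C_0 maps an edge to its endpoints' difference, ∂[p,q] = q − p. For instance
  ∂FJ = J − F.
This gives a 7×21 integer matrix of rank 6; reducing to Smith normal form yields diagonal entries (1,1,1,1,1,1).

∂_2: C_2 → C_1 acts by ∂[p,q,r] = [q,r] − [p,r] + [p,q]. For instance
  ∂BFG = FG − BG + BF,
  ∂ABE = BE − AE + AB.
The 21×14 boundary matrix has rank 13 and Smith normal form diag(1,1,1,1,1,1,1,1,1,1,1,1,1).

Now H_k = ker ∂_k / im ∂_{k+1}, so:

  H_0: rank C_0 − rank ∂_1 = 7 − 6 = 1, and the invariant factors of ∂_1 are all 1, so H_0 ≅ Z.
  H_1: rank ker ∂_1 − rank ∂_2 = (21 − 6) − 13 = 2, and the invariant factors of ∂_2 are all 1, so H_1 ≅ Z^2.
  H_2: rank ker ∂_2 − rank ∂_3 = (14 − 13) − 0 = 1, and there is no ∂_3, so H_2 ≅ Z.

H_0 ≅ Z,  H_1 ≅ Z^2,  H_2 ≅ Z.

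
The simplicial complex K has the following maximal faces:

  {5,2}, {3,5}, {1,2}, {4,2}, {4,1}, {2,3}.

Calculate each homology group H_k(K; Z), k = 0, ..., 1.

Fix the vertex order 1 < 2 < 3 < 4 < 5 and write every simplex with vertices in increasing order. Then dim K = 1 and the simplices of K are:

  0-simplices (5): [1], [2], [3], [4], [5]
  1-simplices (6): [1,2], [1,4], [2,3], [2,4], [2,5], [3,5]

so the chain groups are C_0 ≅ Z^5, C_1 ≅ Z^6.

The boundary map ∂_1: C_1 → C_0 sends each edge [p,q] (with p < q) to q − p. For instance
  ∂[3,5] = [5] − [3].
As a 5×6 matrix over Z this has rank 4, with invariant factors (1,1,1,1).

Reading off H_k = ker ∂_k / im ∂_{k+1}:

  H_0: rank C_0 − rank ∂_1 = 5 − 4 = 1, and the invariant factors of ∂_1 are all 1, so H_0 = Z.
  H_1: rank ker ∂_1 − rank ∂_2 = (6 − 4) − 0 = 2, and there is no ∂_2, so H_1 = Z^2.

As a check, the Euler characteristic is 5 − 6 = -1, which agrees with 1 − 2 = -1.
(K is a triangulation of a wedge of 2 circles.)

H_0 = Z,  H_1 = Z^2.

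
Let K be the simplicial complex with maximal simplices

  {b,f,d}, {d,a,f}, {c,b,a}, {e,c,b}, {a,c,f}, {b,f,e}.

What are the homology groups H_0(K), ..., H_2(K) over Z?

H_0 = Z,  H_1 = Z,  H_2 = 0.

Order the vertices as a < b < c < d < e < f. Listing each simplex with vertices in this order, K has dimension 2 with simplices:

  0-simplices (6): a, b, c, d, e, f
  1-simplices (12): ab, ac, ad, af, bc, bd, be, bf, ce, cf, df, ef
  2-simplices (6): abc, acf, adf, bce, bdf, bef

giving chain groups C_0 ≅ Z^6, C_1 ≅ Z^12, C_2 ≅ Z^6.

The boundary map ∂_1: C_1 → C_0 maps an edge to its endpoints' difference, ∂[p,q] = q − p.
As a 6×12 matrix over Z this has rank 5, with invariant factors (1,1,1,1,1).

The boundary map ∂_2: C_2 → C_1 maps a triangle to the signed sum of its edges. For instance
  ∂adf = df − af + ad,
  ∂abc = bc − ac + ab.
As a 12×6 matrix over Z this has rank 6, with invariant factors (1,1,1,1,1,1).

From H_k ≅ ker(∂_k) / im(∂_{k+1}) we obtain:

  H_0: rank C_0 − rank ∂_1 = 6 − 5 = 1, and the invariant factors of ∂_1 are all 1, so H_0 = Z.
  H_1: rank ker ∂_1 − rank ∂_2 = (12 − 5) − 6 = 1, and the invariant factors of ∂_2 are all 1, so H_1 = Z.
  H_2: rank ker ∂_2 − rank ∂_3 = (6 − 6) − 0 = 0, and there is no ∂_3, so H_2 = 0.

(K is a triangulation of the cylinder S^1 x I.)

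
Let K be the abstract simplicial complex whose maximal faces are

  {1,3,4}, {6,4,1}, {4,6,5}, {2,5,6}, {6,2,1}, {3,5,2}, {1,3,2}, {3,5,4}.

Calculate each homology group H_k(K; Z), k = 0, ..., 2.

H_0 ≅ Z,  H_1 = 0,  H_2 ≅ Z.

We work with the vertex ordering 1 < 2 < 3 < 4 < 5 < 6. The simplices of K, each written with vertices in increasing order, are:

  0-simplices (6): [1], [2], [3], [4], [5], [6]
  1-simplices (12): [1,2], [1,3], [1,4], [1,6], [2,3], [2,5], [2,6], [3,4], [3,5], [4,5], [4,6], [5,6]
  2-simplices (8): [1,2,3], [1,2,6], [1,3,4], [1,4,6], [2,3,5], [2,5,6], [3,4,5], [4,5,6]

Hence C_0 ≅ Z^6, C_1 ≅ Z^12, C_2 ≅ Z^8.

∂_1: C_1 → C_0 sends each edge [p,q] (with p < q) to q − p.
The 6×12 boundary matrix has rank 5 and Smith normal form diag(1,1,1,1,1).

The boundary map ∂_2: C_2 → C_1 maps a triangle to the signed sum of its edges. For instance
  ∂[1,3,4] = [3,4] − [1,4] + [1,3],
  ∂[2,3,5] = [3,5] − [2,5] + [2,3].
As a 12×8 matrix over Z this has rank 7, with invariant factors (1,1,1,1,1,1,1).

Reading off H_k = ker ∂_k / im ∂_{k+1}:

  H_0: rank C_0 − rank ∂_1 = 6 − 5 = 1, and the invariant factors of ∂_1 are all 1, so H_0 = Z.
  H_1: rank ker ∂_1 − rank ∂_2 = (12 − 5) − 7 = 0, and the invariant factors of ∂_2 are all 1, so H_1 = 0.
  H_2: rank ker ∂_2 − rank ∂_3 = (8 − 7) − 0 = 1, and there is no ∂_3, so H_2 = Z.

As a check, the Euler characteristic is 6 − 12 + 8 = 2, which agrees with 1 − 0 + 1 = 2.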